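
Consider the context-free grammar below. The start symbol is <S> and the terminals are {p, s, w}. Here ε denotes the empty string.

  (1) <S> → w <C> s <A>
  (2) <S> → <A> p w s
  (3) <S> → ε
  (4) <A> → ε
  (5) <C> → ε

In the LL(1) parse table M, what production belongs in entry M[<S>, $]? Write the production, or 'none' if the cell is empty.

<S> → ε

FIRST(<A>) = {ε}
FIRST(<C>) = {ε}
FIRST(<S>) = {ε, p, w}  (via <A> p w s)
FOLLOW(<S>) includes $ since <S> is the start symbol.
FOLLOW(<S>): <S> appears on no right-hand side. Thus FOLLOW(<S>) = {$}.
For <S> → w <C> s <A>: FIRST(w <C> s <A>) = {w}, so it goes in M[<S>, t] for t ∈ {w}.
For <S> → <A> p w s: FIRST(<A> p w s) = {p}, so it goes in M[<S>, t] for t ∈ {p}.
For <S> → ε: FIRST(ε) = {ε}, so it goes in M[<S>, t] for t ∈ {}; since ε ∈ FIRST, also for every t ∈ FOLLOW(<S>) = {$}.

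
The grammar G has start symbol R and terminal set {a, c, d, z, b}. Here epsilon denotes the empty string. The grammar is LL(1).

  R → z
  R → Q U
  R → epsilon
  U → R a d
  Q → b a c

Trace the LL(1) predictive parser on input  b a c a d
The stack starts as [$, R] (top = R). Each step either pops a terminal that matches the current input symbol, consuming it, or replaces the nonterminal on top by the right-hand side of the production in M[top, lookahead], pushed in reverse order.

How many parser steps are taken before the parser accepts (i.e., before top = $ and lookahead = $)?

step 1: stack=$ R  input=b a c a d $  — expand R → Q U
step 2: stack=$ U Q  input=b a c a d $  — expand Q → b a c
step 3: stack=$ U c a b  input=b a c a d $  — match b
step 4: stack=$ U c a  input=a c a d $  — match a
step 5: stack=$ U c  input=c a d $  — match c
step 6: stack=$ U  input=a d $  — expand U → R a d
step 7: stack=$ d a R  input=a d $  — expand R → epsilon
step 8: stack=$ d a  input=a d $  — match a
step 9: stack=$ d  input=d $  — match d
Accept reached after 9 steps.

9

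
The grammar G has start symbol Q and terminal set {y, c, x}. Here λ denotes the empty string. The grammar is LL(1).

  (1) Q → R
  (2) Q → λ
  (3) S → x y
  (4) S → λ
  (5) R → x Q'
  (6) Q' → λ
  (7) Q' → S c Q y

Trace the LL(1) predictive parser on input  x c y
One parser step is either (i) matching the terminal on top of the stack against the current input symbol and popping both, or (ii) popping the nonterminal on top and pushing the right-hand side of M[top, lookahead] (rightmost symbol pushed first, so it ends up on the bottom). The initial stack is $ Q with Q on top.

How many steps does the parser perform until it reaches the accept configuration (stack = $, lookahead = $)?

8

step 1: stack=$ Q  input=x c y $  — expand Q → R
step 2: stack=$ R  input=x c y $  — expand R → x Q'
step 3: stack=$ Q' x  input=x c y $  — match x
step 4: stack=$ Q'  input=c y $  — expand Q' → S c Q y
step 5: stack=$ y Q c S  input=c y $  — expand S → λ
step 6: stack=$ y Q c  input=c y $  — match c
step 7: stack=$ y Q  input=y $  — expand Q → λ
step 8: stack=$ y  input=y $  — match y
Accept reached after 8 steps.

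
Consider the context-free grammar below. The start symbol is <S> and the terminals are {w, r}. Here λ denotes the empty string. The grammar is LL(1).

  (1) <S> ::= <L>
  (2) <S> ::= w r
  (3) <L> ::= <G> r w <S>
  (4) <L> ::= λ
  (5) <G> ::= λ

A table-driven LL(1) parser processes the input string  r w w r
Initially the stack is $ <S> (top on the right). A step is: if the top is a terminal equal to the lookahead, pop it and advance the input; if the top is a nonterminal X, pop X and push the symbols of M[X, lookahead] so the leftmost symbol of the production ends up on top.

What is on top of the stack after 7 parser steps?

r

     Stack          Input      Action
  1  $ <S>          r w w r $  expand <S> ::= <L>
  2  $ <L>          r w w r $  expand <L> ::= <G> r w <S>
  3  $ <S> w r <G>  r w w r $  expand <G> ::= λ
  4  $ <S> w r      r w w r $  match r
  5  $ <S> w        w w r $    match w
  6  $ <S>          w r $      expand <S> ::= w r
  7  $ r w          w r $      match w
Stack after step 7: $ r (top = r).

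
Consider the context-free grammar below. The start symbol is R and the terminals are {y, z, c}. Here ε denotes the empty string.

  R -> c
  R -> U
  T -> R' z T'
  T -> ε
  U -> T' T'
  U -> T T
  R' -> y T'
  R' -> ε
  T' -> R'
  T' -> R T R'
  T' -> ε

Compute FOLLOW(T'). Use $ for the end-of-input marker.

FIRST(R') = {ε, y}
FIRST(T) = {ε, y, z}  (via R' z T')
FIRST(R) = {ε, c, y, z}  (via U)
FIRST(T') = {ε, c, y, z}  (via R', R T R')
FIRST(U) = {ε, c, y, z}  (via T' T', T T)
FOLLOW(R) includes $ since R is the start symbol.
FOLLOW(R): in T'->R T R', R is followed by T R' with FIRST {ε, y, z}; in T'->R T R', the suffix after R is nullable, so FOLLOW(R) ⊇ FOLLOW(T') = {$, c, y, z}. Thus FOLLOW(R) = {$, c, y, z}.
FOLLOW(U): in R->U, the suffix after U is empty, so FOLLOW(U) ⊇ FOLLOW(R) = {$, c, y, z}. Thus FOLLOW(U) = {$, c, y, z}.
FOLLOW(T): in U->T T (occurrence 1), T is followed by T with FIRST {ε, y, z}; in U->T T (occurrence 1), the suffix after T is nullable, so FOLLOW(T) ⊇ FOLLOW(U) = {$, c, y, z}; in U->T T (occurrence 2), the suffix after T is empty, so FOLLOW(T) ⊇ FOLLOW(U) = {$, c, y, z}; in T'->R T R', T is followed by R' with FIRST {ε, y}; in T'->R T R', the suffix after T is nullable, so FOLLOW(T) ⊇ FOLLOW(T') = {$, c, y, z}. Thus FOLLOW(T) = {$, c, y, z}.
FOLLOW(R'): in T->R' z T', R' is followed by z T' with FIRST {z}; in T'->R', the suffix after R' is empty, so FOLLOW(R') ⊇ FOLLOW(T') = {$, c, y, z}; in T'->R T R', the suffix after R' is empty, so FOLLOW(R') ⊇ FOLLOW(T') = {$, c, y, z}. Thus FOLLOW(R') = {$, c, y, z}.
FOLLOW(T'): in T->R' z T', the suffix after T' is empty, so FOLLOW(T') ⊇ FOLLOW(T) = {$, c, y, z}; in U->T' T' (occurrence 1), T' is followed by T' with FIRST {ε, c, y, z}; in U->T' T' (occurrence 1), the suffix after T' is nullable, so FOLLOW(T') ⊇ FOLLOW(U) = {$, c, y, z}; in U->T' T' (occurrence 2), the suffix after T' is empty, so FOLLOW(T') ⊇ FOLLOW(U) = {$, c, y, z}; in R'->y T', the suffix after T' is empty, so FOLLOW(T') ⊇ FOLLOW(R') = {$, c, y, z}. Thus FOLLOW(T') = {$, c, y, z}.

{$, c, y, z}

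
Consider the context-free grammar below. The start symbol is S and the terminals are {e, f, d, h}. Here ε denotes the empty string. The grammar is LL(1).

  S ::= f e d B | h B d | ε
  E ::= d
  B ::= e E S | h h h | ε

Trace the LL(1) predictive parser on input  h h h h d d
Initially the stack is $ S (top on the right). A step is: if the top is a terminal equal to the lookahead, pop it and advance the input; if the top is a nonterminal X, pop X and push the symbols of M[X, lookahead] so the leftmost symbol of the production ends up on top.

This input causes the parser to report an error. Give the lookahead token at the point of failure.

step 1: stack=$ S  input=h h h h d d $  — expand S ::= h B d
step 2: stack=$ d B h  input=h h h h d d $  — match h
step 3: stack=$ d B  input=h h h d d $  — expand B ::= h h h
step 4: stack=$ d h h h  input=h h h d d $  — match h
step 5: stack=$ d h h  input=h h d d $  — match h
step 6: stack=$ d h  input=h d d $  — match h
step 7: stack=$ d  input=d d $  — match d
step 8: stack=$  input=d $  — error: stack empty but input remains

d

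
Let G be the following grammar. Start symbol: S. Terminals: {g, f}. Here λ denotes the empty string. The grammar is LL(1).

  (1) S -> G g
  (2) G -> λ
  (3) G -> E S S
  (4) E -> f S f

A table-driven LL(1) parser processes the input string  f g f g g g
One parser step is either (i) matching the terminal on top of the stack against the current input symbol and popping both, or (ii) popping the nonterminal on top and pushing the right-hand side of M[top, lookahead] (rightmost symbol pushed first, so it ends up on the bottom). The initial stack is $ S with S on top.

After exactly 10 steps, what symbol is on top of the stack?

step 1: stack=$ S  input=f g f g g g $  — expand S -> G g
step 2: stack=$ g G  input=f g f g g g $  — expand G -> E S S
step 3: stack=$ g S S E  input=f g f g g g $  — expand E -> f S f
step 4: stack=$ g S S f S f  input=f g f g g g $  — match f
step 5: stack=$ g S S f S  input=g f g g g $  — expand S -> G g
step 6: stack=$ g S S f g G  input=g f g g g $  — expand G -> λ
step 7: stack=$ g S S f g  input=g f g g g $  — match g
step 8: stack=$ g S S f  input=f g g g $  — match f
step 9: stack=$ g S S  input=g g g $  — expand S -> G g
step 10: stack=$ g S g G  input=g g g $  — expand G -> λ
Stack after step 10: $ g S g (top = g).

g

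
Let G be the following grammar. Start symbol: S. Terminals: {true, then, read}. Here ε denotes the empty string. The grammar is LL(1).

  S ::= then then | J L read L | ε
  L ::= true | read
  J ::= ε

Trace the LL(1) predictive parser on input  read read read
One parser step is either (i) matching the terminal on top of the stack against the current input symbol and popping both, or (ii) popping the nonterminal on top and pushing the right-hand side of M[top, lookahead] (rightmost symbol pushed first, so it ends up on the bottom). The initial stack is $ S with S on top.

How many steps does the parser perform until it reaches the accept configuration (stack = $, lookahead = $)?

step 1: stack=$ S  input=read read read $  — expand S ::= J L read L
step 2: stack=$ L read L J  input=read read read $  — expand J ::= ε
step 3: stack=$ L read L  input=read read read $  — expand L ::= read
step 4: stack=$ L read read  input=read read read $  — match read
step 5: stack=$ L read  input=read read $  — match read
step 6: stack=$ L  input=read $  — expand L ::= read
step 7: stack=$ read  input=read $  — match read
Accept reached after 7 steps.

7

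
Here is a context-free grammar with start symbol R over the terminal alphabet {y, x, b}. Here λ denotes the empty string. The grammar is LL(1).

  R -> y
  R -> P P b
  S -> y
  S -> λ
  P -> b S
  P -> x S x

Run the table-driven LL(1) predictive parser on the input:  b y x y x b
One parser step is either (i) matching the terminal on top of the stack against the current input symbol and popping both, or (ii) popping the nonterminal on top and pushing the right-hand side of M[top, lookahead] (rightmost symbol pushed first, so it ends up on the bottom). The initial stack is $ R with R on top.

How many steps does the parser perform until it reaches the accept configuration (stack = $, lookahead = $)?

11

      Stack      Input          Action
   1  $ R        b y x y x b $  expand R -> P P b
   2  $ b P P    b y x y x b $  expand P -> b S
   3  $ b P S b  b y x y x b $  match b
   4  $ b P S    y x y x b $    expand S -> y
   5  $ b P y    y x y x b $    match y
   6  $ b P      x y x b $      expand P -> x S x
   7  $ b x S x  x y x b $      match x
   8  $ b x S    y x b $        expand S -> y
   9  $ b x y    y x b $        match y
  10  $ b x      x b $          match x
  11  $ b        b $            match b
Accept reached after 11 steps.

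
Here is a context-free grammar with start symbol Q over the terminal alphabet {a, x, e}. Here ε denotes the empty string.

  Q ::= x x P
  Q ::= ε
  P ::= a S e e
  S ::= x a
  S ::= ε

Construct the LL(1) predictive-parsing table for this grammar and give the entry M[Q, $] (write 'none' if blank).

Q ::= ε

FIRST(Q) = {ε, x}
FIRST(P) = {a}
FIRST(S) = {ε, x}
FOLLOW(Q) includes $ since Q is the start symbol.
FOLLOW(Q): Q appears on no right-hand side. Thus FOLLOW(Q) = {$}.
For Q ::= x x P: FIRST(x x P) = {x}, so it goes in M[Q, t] for t ∈ {x}.
For Q ::= ε: FIRST(ε) = {ε}, so it goes in M[Q, t] for t ∈ {}; since ε ∈ FIRST, also for every t ∈ FOLLOW(Q) = {$}.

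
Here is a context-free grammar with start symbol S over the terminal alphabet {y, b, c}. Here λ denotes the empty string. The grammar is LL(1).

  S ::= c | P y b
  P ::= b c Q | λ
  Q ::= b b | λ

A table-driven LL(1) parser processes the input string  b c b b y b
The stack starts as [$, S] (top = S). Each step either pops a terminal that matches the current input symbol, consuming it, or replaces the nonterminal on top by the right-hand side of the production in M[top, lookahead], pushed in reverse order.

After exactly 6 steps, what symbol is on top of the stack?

     Stack        Input          Action
  1  $ S          b c b b y b $  expand S ::= P y b
  2  $ b y P      b c b b y b $  expand P ::= b c Q
  3  $ b y Q c b  b c b b y b $  match b
  4  $ b y Q c    c b b y b $    match c
  5  $ b y Q      b b y b $      expand Q ::= b b
  6  $ b y b b    b b y b $      match b
Stack after step 6: $ b y b (top = b).

b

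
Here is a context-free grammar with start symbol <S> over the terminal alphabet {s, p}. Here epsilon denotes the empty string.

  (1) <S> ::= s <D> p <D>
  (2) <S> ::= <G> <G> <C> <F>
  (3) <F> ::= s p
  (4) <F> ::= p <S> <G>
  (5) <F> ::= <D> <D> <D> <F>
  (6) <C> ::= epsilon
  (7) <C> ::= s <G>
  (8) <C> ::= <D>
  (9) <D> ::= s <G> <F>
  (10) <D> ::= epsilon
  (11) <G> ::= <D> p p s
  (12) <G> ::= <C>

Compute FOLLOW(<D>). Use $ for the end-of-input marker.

{$, p, s}

FIRST(<D>) = {epsilon, s}
FIRST(<F>) = {p, s}  (via <D> <D> <D> <F>)
FIRST(<C>) = {epsilon, s}  (via <D>)
FIRST(<G>) = {epsilon, p, s}  (via <D> p p s, <C>)
FIRST(<S>) = {p, s}  (via <G> <G> <C> <F>)
FOLLOW(<S>) includes $ since <S> is the start symbol.
FOLLOW(<S>): in <F>::=p <S> <G>, <S> is followed by <G> with FIRST {epsilon, p, s}; in <F>::=p <S> <G>, the suffix after <S> is nullable, so FOLLOW(<S>) ⊇ FOLLOW(<F>) = {$, p, s}. Thus FOLLOW(<S>) = {$, p, s}.
FOLLOW(<F>): in <S>::=<G> <G> <C> <F>, the suffix after <F> is empty, so FOLLOW(<F>) ⊇ FOLLOW(<S>) = {$, p, s}; in <F>::=<D> <D> <D> <F>, the suffix after <F> is empty (adds nothing new); in <D>::=s <G> <F>, the suffix after <F> is empty, so FOLLOW(<F>) ⊇ FOLLOW(<D>) = {$, p, s}. Thus FOLLOW(<F>) = {$, p, s}.
FOLLOW(<C>): in <S>::=<G> <G> <C> <F>, <C> is followed by <F> with FIRST {p, s}; in <G>::=<C>, the suffix after <C> is empty, so FOLLOW(<C>) ⊇ FOLLOW(<G>) = {$, p, s}. Thus FOLLOW(<C>) = {$, p, s}.
FOLLOW(<D>): in <S>::=s <D> p <D> (occurrence 1), <D> is followed by p <D> with FIRST {p}; in <S>::=s <D> p <D> (occurrence 2), the suffix after <D> is empty, so FOLLOW(<D>) ⊇ FOLLOW(<S>) = {$, p, s}; in <F>::=<D> <D> <D> <F> (occurrence 1), <D> is followed by <D> <D> <F> with FIRST {p, s}; in <F>::=<D> <D> <D> <F> (occurrence 2), <D> is followed by <D> <F> with FIRST {p, s}; in <F>::=<D> <D> <D> <F> (occurrence 3), <D> is followed by <F> with FIRST {p, s}; in <C>::=<D>, the suffix after <D> is empty, so FOLLOW(<D>) ⊇ FOLLOW(<C>) = {$, p, s}; in <G>::=<D> p p s, <D> is followed by p p s with FIRST {p}. Thus FOLLOW(<D>) = {$, p, s}.
FOLLOW(<G>): in <S>::=<G> <G> <C> <F> (occurrence 1), <G> is followed by <G> <C> <F> with FIRST {p, s}; in <S>::=<G> <G> <C> <F> (occurrence 2), <G> is followed by <C> <F> with FIRST {p, s}; in <F>::=p <S> <G>, the suffix after <G> is empty, so FOLLOW(<G>) ⊇ FOLLOW(<F>) = {$, p, s}; in <C>::=s <G>, the suffix after <G> is empty, so FOLLOW(<G>) ⊇ FOLLOW(<C>) = {$, p, s}; in <D>::=s <G> <F>, <G> is followed by <F> with FIRST {p, s}. Thus FOLLOW(<G>) = {$, p, s}.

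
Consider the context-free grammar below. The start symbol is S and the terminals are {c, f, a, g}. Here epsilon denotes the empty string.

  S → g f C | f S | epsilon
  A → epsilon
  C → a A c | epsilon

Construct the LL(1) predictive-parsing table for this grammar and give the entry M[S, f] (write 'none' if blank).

FIRST(S): from S→g f C we get {g}; from S→f S we get {f}; from S→epsilon we get {epsilon}. So FIRST(S) = {epsilon, f, g}.
FIRST(A): from A→epsilon we get {epsilon}. So FIRST(A) = {epsilon}.
FIRST(C): from C→a A c we get {a}; from C→epsilon we get {epsilon}. So FIRST(C) = {epsilon, a}.
FOLLOW(S) includes $ since S is the start symbol.
FOLLOW(S): in S→f S, the suffix after S is empty (adds nothing new). Thus FOLLOW(S) = {$}.
For S → g f C: FIRST(g f C) = {g}, so it goes in M[S, t] for t ∈ {g}.
For S → f S: FIRST(f S) = {f}, so it goes in M[S, t] for t ∈ {f}.
For S → epsilon: FIRST(epsilon) = {epsilon}, so it goes in M[S, t] for t ∈ {}; since epsilon ∈ FIRST, also for every t ∈ FOLLOW(S) = {$}.

S → f S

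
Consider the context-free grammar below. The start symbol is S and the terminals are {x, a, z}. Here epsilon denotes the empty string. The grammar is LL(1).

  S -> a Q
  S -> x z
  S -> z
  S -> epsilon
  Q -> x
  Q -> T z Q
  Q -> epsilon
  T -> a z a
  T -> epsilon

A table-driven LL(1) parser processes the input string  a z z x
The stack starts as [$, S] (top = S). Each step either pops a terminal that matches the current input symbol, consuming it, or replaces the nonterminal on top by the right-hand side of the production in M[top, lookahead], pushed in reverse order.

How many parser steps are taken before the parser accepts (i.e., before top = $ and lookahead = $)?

10

      Stack    Input      Action
   1  $ S      a z z x $  expand S -> a Q
   2  $ Q a    a z z x $  match a
   3  $ Q      z z x $    expand Q -> T z Q
   4  $ Q z T  z z x $    expand T -> epsilon
   5  $ Q z    z z x $    match z
   6  $ Q      z x $      expand Q -> T z Q
   7  $ Q z T  z x $      expand T -> epsilon
   8  $ Q z    z x $      match z
   9  $ Q      x $        expand Q -> x
  10  $ x      x $        match x
Accept reached after 10 steps.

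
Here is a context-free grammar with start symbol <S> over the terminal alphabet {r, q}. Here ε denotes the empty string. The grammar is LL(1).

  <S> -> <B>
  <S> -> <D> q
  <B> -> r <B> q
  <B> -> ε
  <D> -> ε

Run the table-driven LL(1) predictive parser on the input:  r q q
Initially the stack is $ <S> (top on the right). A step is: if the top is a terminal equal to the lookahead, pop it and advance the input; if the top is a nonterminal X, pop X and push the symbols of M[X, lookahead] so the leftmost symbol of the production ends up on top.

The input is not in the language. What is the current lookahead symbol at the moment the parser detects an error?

q

     Stack      Input    Action
  1  $ <S>      r q q $  expand <S> -> <B>
  2  $ <B>      r q q $  expand <B> -> r <B> q
  3  $ q <B> r  r q q $  match r
  4  $ q <B>    q q $    expand <B> -> ε
  5  $ q        q q $    match q
  6  $          q $      error: stack empty but input remains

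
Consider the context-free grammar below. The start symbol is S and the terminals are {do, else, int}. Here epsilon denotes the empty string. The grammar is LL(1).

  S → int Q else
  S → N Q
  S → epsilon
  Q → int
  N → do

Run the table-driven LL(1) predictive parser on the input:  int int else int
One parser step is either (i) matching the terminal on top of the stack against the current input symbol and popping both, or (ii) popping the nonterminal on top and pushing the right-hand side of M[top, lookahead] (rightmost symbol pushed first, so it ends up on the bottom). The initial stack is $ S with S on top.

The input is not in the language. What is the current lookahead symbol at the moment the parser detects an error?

step 1: stack=$ S  input=int int else int $  — expand S → int Q else
step 2: stack=$ else Q int  input=int int else int $  — match int
step 3: stack=$ else Q  input=int else int $  — expand Q → int
step 4: stack=$ else int  input=int else int $  — match int
step 5: stack=$ else  input=else int $  — match else
step 6: stack=$  input=int $  — error: stack empty but input remains

int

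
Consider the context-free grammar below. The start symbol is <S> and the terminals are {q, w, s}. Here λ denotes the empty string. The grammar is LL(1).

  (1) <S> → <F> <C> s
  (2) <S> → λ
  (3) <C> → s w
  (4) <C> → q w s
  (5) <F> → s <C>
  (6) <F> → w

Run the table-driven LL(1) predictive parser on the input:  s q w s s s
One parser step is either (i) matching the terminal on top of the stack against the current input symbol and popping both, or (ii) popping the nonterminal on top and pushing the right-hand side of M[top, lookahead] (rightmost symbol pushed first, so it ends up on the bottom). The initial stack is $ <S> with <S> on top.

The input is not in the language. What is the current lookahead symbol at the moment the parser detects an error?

s

step 1: stack=$ <S>  input=s q w s s s $  — expand <S> → <F> <C> s
step 2: stack=$ s <C> <F>  input=s q w s s s $  — expand <F> → s <C>
step 3: stack=$ s <C> <C> s  input=s q w s s s $  — match s
step 4: stack=$ s <C> <C>  input=q w s s s $  — expand <C> → q w s
step 5: stack=$ s <C> s w q  input=q w s s s $  — match q
step 6: stack=$ s <C> s w  input=w s s s $  — match w
step 7: stack=$ s <C> s  input=s s s $  — match s
step 8: stack=$ s <C>  input=s s $  — expand <C> → s w
step 9: stack=$ s w s  input=s s $  — match s
step 10: stack=$ s w  input=s $  — error: top is terminal w but lookahead is s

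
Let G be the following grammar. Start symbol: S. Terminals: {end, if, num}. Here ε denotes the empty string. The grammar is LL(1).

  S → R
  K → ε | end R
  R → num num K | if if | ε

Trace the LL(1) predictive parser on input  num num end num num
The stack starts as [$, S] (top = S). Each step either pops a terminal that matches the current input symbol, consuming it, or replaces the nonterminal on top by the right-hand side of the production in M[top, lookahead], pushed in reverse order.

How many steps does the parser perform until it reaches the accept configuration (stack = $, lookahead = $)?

10

      Stack        Input                  Action
   1  $ S          num num end num num $  expand S → R
   2  $ R          num num end num num $  expand R → num num K
   3  $ K num num  num num end num num $  match num
   4  $ K num      num end num num $      match num
   5  $ K          end num num $          expand K → end R
   6  $ R end      end num num $          match end
   7  $ R          num num $              expand R → num num K
   8  $ K num num  num num $              match num
   9  $ K num      num $                  match num
  10  $ K          $                      expand K → ε
Accept reached after 10 steps.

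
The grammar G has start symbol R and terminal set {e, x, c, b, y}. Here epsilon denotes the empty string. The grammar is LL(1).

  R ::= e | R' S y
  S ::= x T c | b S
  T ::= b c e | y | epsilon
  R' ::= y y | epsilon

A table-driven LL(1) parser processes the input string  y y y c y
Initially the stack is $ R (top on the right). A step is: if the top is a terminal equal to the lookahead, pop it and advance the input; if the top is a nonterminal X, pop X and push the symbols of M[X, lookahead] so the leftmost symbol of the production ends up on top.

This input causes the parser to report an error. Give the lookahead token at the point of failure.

step 1: stack=$ R  input=y y y c y $  — expand R ::= R' S y
step 2: stack=$ y S R'  input=y y y c y $  — expand R' ::= y y
step 3: stack=$ y S y y  input=y y y c y $  — match y
step 4: stack=$ y S y  input=y y c y $  — match y
step 5: stack=$ y S  input=y c y $  — error: M[S, y] is empty

y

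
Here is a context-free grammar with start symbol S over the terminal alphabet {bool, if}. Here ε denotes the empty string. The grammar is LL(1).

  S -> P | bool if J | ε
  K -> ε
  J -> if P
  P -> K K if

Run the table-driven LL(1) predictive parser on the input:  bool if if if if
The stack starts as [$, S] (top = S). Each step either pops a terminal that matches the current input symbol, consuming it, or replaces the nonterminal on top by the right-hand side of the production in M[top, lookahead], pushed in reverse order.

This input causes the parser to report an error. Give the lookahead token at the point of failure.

if

step 1: stack=$ S  input=bool if if if if $  — expand S -> bool if J
step 2: stack=$ J if bool  input=bool if if if if $  — match bool
step 3: stack=$ J if  input=if if if if $  — match if
step 4: stack=$ J  input=if if if $  — expand J -> if P
step 5: stack=$ P if  input=if if if $  — match if
step 6: stack=$ P  input=if if $  — expand P -> K K if
step 7: stack=$ if K K  input=if if $  — expand K -> ε
step 8: stack=$ if K  input=if if $  — expand K -> ε
step 9: stack=$ if  input=if if $  — match if
step 10: stack=$  input=if $  — error: stack empty but input remains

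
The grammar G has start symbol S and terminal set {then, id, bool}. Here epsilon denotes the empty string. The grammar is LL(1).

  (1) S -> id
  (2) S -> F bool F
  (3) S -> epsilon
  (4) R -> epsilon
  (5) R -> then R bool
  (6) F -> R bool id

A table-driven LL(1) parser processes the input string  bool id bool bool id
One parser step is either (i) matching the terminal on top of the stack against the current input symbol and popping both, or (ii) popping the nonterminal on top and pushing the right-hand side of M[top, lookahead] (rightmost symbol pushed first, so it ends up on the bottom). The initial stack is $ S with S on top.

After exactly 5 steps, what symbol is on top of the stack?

bool

step 1: stack=$ S  input=bool id bool bool id $  — expand S -> F bool F
step 2: stack=$ F bool F  input=bool id bool bool id $  — expand F -> R bool id
step 3: stack=$ F bool id bool R  input=bool id bool bool id $  — expand R -> epsilon
step 4: stack=$ F bool id bool  input=bool id bool bool id $  — match bool
step 5: stack=$ F bool id  input=id bool bool id $  — match id
Stack after step 5: $ F bool (top = bool).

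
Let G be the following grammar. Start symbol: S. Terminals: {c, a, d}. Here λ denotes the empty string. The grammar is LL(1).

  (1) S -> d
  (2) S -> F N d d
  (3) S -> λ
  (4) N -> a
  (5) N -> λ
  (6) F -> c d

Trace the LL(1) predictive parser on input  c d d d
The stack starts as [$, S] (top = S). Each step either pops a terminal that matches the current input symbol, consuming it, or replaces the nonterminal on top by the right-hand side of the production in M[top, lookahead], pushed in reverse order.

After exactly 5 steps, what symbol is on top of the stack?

d

step 1: stack=$ S  input=c d d d $  — expand S -> F N d d
step 2: stack=$ d d N F  input=c d d d $  — expand F -> c d
step 3: stack=$ d d N d c  input=c d d d $  — match c
step 4: stack=$ d d N d  input=d d d $  — match d
step 5: stack=$ d d N  input=d d $  — expand N -> λ
Stack after step 5: $ d d (top = d).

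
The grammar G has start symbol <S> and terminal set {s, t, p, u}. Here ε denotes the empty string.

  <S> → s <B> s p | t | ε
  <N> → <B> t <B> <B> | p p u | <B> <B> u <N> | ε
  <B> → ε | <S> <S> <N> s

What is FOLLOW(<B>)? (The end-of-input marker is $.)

{p, s, t, u}

FIRST(<S>) = {ε, s, t}
FIRST(<N>) = {ε, p, s, t, u}  (via <B> t <B> <B>, <B> <B> u <N>)
FIRST(<B>) = {ε, p, s, t, u}  (via <S> <S> <N> s)
FOLLOW(<S>) includes $ since <S> is the start symbol.
FOLLOW(<S>): in <B>→<S> <S> <N> s (occurrence 1), <S> is followed by <S> <N> s with FIRST {p, s, t, u}; in <B>→<S> <S> <N> s (occurrence 2), <S> is followed by <N> s with FIRST {p, s, t, u}. Thus FOLLOW(<S>) = {$, p, s, t, u}.
FOLLOW(<N>): in <N>→<B> <B> u <N>, the suffix after <N> is empty (adds nothing new); in <B>→<S> <S> <N> s, <N> is followed by s with FIRST {s}. Thus FOLLOW(<N>) = {s}.
FOLLOW(<B>): in <S>→s <B> s p, <B> is followed by s p with FIRST {s}; in <N>→<B> t <B> <B> (occurrence 1), <B> is followed by t <B> <B> with FIRST {t}; in <N>→<B> t <B> <B> (occurrence 2), <B> is followed by <B> with FIRST {ε, p, s, t, u}; in <N>→<B> t <B> <B> (occurrence 2), the suffix after <B> is nullable, so FOLLOW(<B>) ⊇ FOLLOW(<N>) = {s}; in <N>→<B> t <B> <B> (occurrence 3), the suffix after <B> is empty, so FOLLOW(<B>) ⊇ FOLLOW(<N>) = {s}; in <N>→<B> <B> u <N> (occurrence 1), <B> is followed by <B> u <N> with FIRST {p, s, t, u}; in <N>→<B> <B> u <N> (occurrence 2), <B> is followed by u <N> with FIRST {u}. Thus FOLLOW(<B>) = {p, s, t, u}.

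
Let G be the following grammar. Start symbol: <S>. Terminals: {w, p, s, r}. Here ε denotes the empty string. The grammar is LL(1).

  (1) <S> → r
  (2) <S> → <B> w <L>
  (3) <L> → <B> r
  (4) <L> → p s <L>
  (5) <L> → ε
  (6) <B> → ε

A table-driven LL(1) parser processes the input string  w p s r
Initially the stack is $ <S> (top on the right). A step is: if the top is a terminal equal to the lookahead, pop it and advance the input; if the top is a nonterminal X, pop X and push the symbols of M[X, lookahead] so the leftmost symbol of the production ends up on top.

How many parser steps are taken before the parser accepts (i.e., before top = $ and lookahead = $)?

9

step 1: stack=$ <S>  input=w p s r $  — expand <S> → <B> w <L>
step 2: stack=$ <L> w <B>  input=w p s r $  — expand <B> → ε
step 3: stack=$ <L> w  input=w p s r $  — match w
step 4: stack=$ <L>  input=p s r $  — expand <L> → p s <L>
step 5: stack=$ <L> s p  input=p s r $  — match p
step 6: stack=$ <L> s  input=s r $  — match s
step 7: stack=$ <L>  input=r $  — expand <L> → <B> r
step 8: stack=$ r <B>  input=r $  — expand <B> → ε
step 9: stack=$ r  input=r $  — match r
Accept reached after 9 steps.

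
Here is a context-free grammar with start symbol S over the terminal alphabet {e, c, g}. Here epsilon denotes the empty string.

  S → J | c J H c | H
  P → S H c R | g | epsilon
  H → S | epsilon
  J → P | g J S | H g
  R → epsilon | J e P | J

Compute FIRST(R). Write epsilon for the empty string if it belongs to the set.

FIRST(S): from S→J we get {epsilon, c, g}; from S→c J H c we get {c}; from S→H we get {epsilon, c, g}. So FIRST(S) = {epsilon, c, g}.
FIRST(H): from H→S we get {epsilon, c, g}; from H→epsilon we get {epsilon}. So FIRST(H) = {epsilon, c, g}.
FIRST(P): from P→S H c R we get {c, g}; from P→g we get {g}; from P→epsilon we get {epsilon}. So FIRST(P) = {epsilon, c, g}.
FIRST(J): from J→P we get {epsilon, c, g}; from J→g J S we get {g}; from J→H g we get {c, g}. So FIRST(J) = {epsilon, c, g}.
FIRST(R): from R→epsilon we get {epsilon}; from R→J e P we get {c, e, g}; from R→J we get {epsilon, c, g}. So FIRST(R) = {epsilon, c, e, g}.

{epsilon, c, e, g}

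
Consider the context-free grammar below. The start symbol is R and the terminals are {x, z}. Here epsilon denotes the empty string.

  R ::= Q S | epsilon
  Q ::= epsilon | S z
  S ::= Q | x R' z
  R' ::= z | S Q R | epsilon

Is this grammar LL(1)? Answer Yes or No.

No

FIRST(R) = {epsilon, x, z}
FIRST(Q) = {epsilon, x, z}
FIRST(S) = {epsilon, x, z}
FIRST(R') = {epsilon, x, z}
FOLLOW(R) = {$, z}
FOLLOW(Q) = {$, x, z}
FOLLOW(S) = {$, x, z}
FOLLOW(R') = {z}
Cell M[Q, x] receives both Q ::= epsilon and Q ::= S z — the grammar is not LL(1).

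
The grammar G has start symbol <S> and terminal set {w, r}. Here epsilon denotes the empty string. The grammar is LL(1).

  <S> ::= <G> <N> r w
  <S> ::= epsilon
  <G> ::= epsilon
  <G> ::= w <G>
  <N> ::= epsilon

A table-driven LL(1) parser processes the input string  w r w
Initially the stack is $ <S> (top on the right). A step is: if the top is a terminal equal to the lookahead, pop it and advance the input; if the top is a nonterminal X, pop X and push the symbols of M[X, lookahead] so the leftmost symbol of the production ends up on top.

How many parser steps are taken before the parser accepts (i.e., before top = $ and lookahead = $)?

7

     Stack            Input    Action
  1  $ <S>            w r w $  expand <S> ::= <G> <N> r w
  2  $ w r <N> <G>    w r w $  expand <G> ::= w <G>
  3  $ w r <N> <G> w  w r w $  match w
  4  $ w r <N> <G>    r w $    expand <G> ::= epsilon
  5  $ w r <N>        r w $    expand <N> ::= epsilon
  6  $ w r            r w $    match r
  7  $ w              w $      match w
Accept reached after 7 steps.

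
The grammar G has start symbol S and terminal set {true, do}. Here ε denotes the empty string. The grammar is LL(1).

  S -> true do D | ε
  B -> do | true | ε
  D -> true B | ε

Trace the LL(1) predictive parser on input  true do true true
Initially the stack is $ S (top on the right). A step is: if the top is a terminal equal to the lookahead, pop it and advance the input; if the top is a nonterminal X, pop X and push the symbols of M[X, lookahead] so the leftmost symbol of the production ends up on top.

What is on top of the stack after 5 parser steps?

B

step 1: stack=$ S  input=true do true true $  — expand S -> true do D
step 2: stack=$ D do true  input=true do true true $  — match true
step 3: stack=$ D do  input=do true true $  — match do
step 4: stack=$ D  input=true true $  — expand D -> true B
step 5: stack=$ B true  input=true true $  — match true
Stack after step 5: $ B (top = B).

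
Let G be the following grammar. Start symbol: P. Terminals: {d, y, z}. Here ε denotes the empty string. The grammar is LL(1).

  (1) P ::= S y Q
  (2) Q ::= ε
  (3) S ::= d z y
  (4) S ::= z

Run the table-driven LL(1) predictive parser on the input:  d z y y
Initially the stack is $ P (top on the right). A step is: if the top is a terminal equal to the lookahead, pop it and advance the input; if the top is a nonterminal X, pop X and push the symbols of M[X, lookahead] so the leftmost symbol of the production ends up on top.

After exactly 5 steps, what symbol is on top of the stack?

     Stack        Input      Action
  1  $ P          d z y y $  expand P ::= S y Q
  2  $ Q y S      d z y y $  expand S ::= d z y
  3  $ Q y y z d  d z y y $  match d
  4  $ Q y y z    z y y $    match z
  5  $ Q y y      y y $      match y
Stack after step 5: $ Q y (top = y).

y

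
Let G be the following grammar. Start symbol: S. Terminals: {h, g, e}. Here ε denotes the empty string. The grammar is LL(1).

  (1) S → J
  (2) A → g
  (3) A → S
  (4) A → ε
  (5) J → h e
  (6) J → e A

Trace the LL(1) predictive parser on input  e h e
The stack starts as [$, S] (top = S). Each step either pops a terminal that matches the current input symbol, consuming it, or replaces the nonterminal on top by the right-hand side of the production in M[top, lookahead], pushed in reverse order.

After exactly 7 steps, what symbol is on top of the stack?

step 1: stack=$ S  input=e h e $  — expand S → J
step 2: stack=$ J  input=e h e $  — expand J → e A
step 3: stack=$ A e  input=e h e $  — match e
step 4: stack=$ A  input=h e $  — expand A → S
step 5: stack=$ S  input=h e $  — expand S → J
step 6: stack=$ J  input=h e $  — expand J → h e
step 7: stack=$ e h  input=h e $  — match h
Stack after step 7: $ e (top = e).

e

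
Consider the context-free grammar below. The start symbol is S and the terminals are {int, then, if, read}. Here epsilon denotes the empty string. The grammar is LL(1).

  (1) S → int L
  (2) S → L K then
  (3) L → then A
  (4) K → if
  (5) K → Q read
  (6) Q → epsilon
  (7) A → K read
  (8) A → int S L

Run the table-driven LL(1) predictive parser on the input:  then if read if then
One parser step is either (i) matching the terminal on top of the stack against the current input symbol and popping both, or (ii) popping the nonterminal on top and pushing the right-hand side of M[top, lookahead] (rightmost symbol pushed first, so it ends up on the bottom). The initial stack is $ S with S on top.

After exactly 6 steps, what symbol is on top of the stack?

read

     Stack             Input                   Action
  1  $ S               then if read if then $  expand S → L K then
  2  $ then K L        then if read if then $  expand L → then A
  3  $ then K A then   then if read if then $  match then
  4  $ then K A        if read if then $       expand A → K read
  5  $ then K read K   if read if then $       expand K → if
  6  $ then K read if  if read if then $       match if
Stack after step 6: $ then K read (top = read).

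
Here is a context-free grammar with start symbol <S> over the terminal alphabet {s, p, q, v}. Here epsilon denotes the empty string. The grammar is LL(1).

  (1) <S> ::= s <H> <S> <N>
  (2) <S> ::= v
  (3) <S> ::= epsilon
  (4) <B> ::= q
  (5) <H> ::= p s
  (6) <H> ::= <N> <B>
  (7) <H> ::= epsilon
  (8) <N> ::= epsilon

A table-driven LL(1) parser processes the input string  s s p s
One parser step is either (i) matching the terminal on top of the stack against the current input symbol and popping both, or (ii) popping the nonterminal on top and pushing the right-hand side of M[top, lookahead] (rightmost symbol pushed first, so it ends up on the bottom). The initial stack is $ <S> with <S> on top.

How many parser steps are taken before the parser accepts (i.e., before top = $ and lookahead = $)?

      Stack                Input      Action
   1  $ <S>                s s p s $  expand <S> ::= s <H> <S> <N>
   2  $ <N> <S> <H> s      s s p s $  match s
   3  $ <N> <S> <H>        s p s $    expand <H> ::= epsilon
   4  $ <N> <S>            s p s $    expand <S> ::= s <H> <S> <N>
   5  $ <N> <N> <S> <H> s  s p s $    match s
   6  $ <N> <N> <S> <H>    p s $      expand <H> ::= p s
   7  $ <N> <N> <S> s p    p s $      match p
   8  $ <N> <N> <S> s      s $        match s
   9  $ <N> <N> <S>        $          expand <S> ::= epsilon
  10  $ <N> <N>            $          expand <N> ::= epsilon
  11  $ <N>                $          expand <N> ::= epsilon
Accept reached after 11 steps.

11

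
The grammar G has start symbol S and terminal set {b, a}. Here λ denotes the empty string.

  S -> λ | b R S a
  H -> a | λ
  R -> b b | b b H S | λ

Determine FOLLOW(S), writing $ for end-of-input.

FIRST(S) = {λ, b}
FIRST(H) = {λ, a}
FIRST(R) = {λ, b}
FOLLOW(S) includes $ since S is the start symbol.
FOLLOW(R): in S->b R S a, R is followed by S a with FIRST {a, b}. Thus FOLLOW(R) = {a, b}.
FOLLOW(S): in S->b R S a, S is followed by a with FIRST {a}; in R->b b H S, the suffix after S is empty, so FOLLOW(S) ⊇ FOLLOW(R) = {a, b}. Thus FOLLOW(S) = {$, a, b}.
FOLLOW(H): in R->b b H S, H is followed by S with FIRST {λ, b}; in R->b b H S, the suffix after H is nullable, so FOLLOW(H) ⊇ FOLLOW(R) = {a, b}. Thus FOLLOW(H) = {a, b}.

{$, a, b}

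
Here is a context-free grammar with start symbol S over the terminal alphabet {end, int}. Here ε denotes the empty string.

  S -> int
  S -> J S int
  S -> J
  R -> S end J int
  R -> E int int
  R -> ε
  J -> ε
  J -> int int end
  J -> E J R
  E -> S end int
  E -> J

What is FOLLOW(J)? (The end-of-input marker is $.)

{$, end, int}

FIRST(S): from S->int we get {int}; from S->J S int we get {end, int}; from S->J we get {ε, end, int}. So FIRST(S) = {ε, end, int}.
FIRST(R): from R->S end J int we get {end, int}; from R->E int int we get {end, int}; from R->ε we get {ε}. So FIRST(R) = {ε, end, int}.
FIRST(J): from J->ε we get {ε}; from J->int int end we get {int}; from J->E J R we get {ε, end, int}. So FIRST(J) = {ε, end, int}.
FIRST(E): from E->S end int we get {end, int}; from E->J we get {ε, end, int}. So FIRST(E) = {ε, end, int}.
FOLLOW(S) includes $ since S is the start symbol.
FOLLOW(S): in S->J S int, S is followed by int with FIRST {int}; in R->S end J int, S is followed by end J int with FIRST {end}; in E->S end int, S is followed by end int with FIRST {end}. Thus FOLLOW(S) = {$, end, int}.
FOLLOW(R): in J->E J R, the suffix after R is empty, so FOLLOW(R) ⊇ FOLLOW(J) = {$, end, int}. Thus FOLLOW(R) = {$, end, int}.
FOLLOW(J): in S->J S int, J is followed by S int with FIRST {end, int}; in S->J, the suffix after J is empty, so FOLLOW(J) ⊇ FOLLOW(S) = {$, end, int}; in R->S end J int, J is followed by int with FIRST {int}; in J->E J R, J is followed by R with FIRST {ε, end, int}; in J->E J R, the suffix after J is nullable (adds nothing new); in E->J, the suffix after J is empty, so FOLLOW(J) ⊇ FOLLOW(E) = {$, end, int}. Thus FOLLOW(J) = {$, end, int}.
FOLLOW(E): in R->E int int, E is followed by int int with FIRST {int}; in J->E J R, E is followed by J R with FIRST {ε, end, int}; in J->E J R, the suffix after E is nullable, so FOLLOW(E) ⊇ FOLLOW(J) = {$, end, int}. Thus FOLLOW(E) = {$, end, int}.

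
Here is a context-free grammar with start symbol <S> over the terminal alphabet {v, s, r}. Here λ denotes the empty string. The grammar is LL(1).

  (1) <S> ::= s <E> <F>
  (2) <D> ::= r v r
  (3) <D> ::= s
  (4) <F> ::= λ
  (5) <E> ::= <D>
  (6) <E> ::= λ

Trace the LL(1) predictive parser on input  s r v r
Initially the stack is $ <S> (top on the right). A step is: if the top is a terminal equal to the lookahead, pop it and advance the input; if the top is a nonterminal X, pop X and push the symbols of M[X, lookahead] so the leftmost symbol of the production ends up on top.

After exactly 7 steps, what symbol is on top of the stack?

<F>

     Stack        Input      Action
  1  $ <S>        s r v r $  expand <S> ::= s <E> <F>
  2  $ <F> <E> s  s r v r $  match s
  3  $ <F> <E>    r v r $    expand <E> ::= <D>
  4  $ <F> <D>    r v r $    expand <D> ::= r v r
  5  $ <F> r v r  r v r $    match r
  6  $ <F> r v    v r $      match v
  7  $ <F> r      r $        match r
Stack after step 7: $ <F> (top = <F>).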